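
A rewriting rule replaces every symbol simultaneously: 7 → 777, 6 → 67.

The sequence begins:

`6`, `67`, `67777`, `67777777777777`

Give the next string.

φ(67777777777777) expands symbol-by-symbol to 67 777 777 777 777 777 777 777 777 777 777 777 777 777; joining the 14 pieces gives the next term.

67777777777777777777777777777777777777777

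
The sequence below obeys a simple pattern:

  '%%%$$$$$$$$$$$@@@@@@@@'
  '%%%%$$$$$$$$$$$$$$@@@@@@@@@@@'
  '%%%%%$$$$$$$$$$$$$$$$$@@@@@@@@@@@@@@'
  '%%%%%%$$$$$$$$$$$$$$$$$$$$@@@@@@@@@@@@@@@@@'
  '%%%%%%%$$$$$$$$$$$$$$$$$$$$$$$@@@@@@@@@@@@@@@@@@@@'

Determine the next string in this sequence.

%%%%%%%%$$$$$$$$$$$$$$$$$$$$$$$$$$@@@@@@@@@@@@@@@@@@@@@@@

Term n consists of n %'s, followed by 3n+2 $'s, followed by 3n-1 @'s, where the shown terms are n = 3, 4, 5, 6, 7.
At n = 8 the blocks have lengths 8, 26, 23.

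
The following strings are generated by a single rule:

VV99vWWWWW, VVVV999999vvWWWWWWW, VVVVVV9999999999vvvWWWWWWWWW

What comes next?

Each string has the form V^{2n} 9^{4n-2} v^{n} W^{2n+3} (n = 1, 2, …).
Setting n = 4 gives 8, 14, 4, 11 characters in each block.

VVVVVVVV99999999999999vvvvWWWWWWWWWWW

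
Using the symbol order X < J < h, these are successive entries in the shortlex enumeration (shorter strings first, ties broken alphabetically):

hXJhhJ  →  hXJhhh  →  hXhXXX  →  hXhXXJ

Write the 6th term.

hXhXJX

Stepping forward 2 times from hXhXXJ: hXhXXJ → hXhXXh, then the target.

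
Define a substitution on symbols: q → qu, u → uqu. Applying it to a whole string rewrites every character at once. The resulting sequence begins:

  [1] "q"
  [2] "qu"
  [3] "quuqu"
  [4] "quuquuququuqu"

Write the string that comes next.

quuquuququuquuququuququuquuququuqu

Applying the rule to each of the 13 symbols of quuquuququuqu gives the pieces qu uqu uqu qu uqu uqu qu uqu qu uqu uqu qu uqu, which concatenate to the answer.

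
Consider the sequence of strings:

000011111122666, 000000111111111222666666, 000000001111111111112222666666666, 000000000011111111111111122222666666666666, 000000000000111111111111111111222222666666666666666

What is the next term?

000000000000001111111111111111111112222222666666666666666666

Term n consists of 2n+2 0's, followed by 3n+3 1's, followed by n+1 2's, followed by 3n 6's (n = 1, 2, …).
Setting n = 6 gives 14, 21, 7, 18 characters in each block.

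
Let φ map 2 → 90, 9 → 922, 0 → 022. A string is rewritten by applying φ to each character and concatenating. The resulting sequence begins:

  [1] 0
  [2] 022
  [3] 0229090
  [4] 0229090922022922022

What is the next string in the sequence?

02290909220229220229229090022909092290900229090

φ(0229090922022922022) expands symbol-by-symbol to 022 90 90 922 022 922 022 922 90 90 022 90 90 922 90 90 022 90 90; joining the 19 pieces gives the next term.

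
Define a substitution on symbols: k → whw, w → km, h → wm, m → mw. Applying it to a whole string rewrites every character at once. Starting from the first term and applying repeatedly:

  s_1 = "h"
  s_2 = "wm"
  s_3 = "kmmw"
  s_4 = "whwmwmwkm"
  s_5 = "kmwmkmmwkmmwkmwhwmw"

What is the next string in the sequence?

Rewriting the 19 symbols of kmwmkmmwkmmwkmwhwmw one by one yields whw mw km mw whw mw mw km whw mw mw km whw mw km wm km mw km; concatenated:

whwmwkmmwwhwmwmwkmwhwmwmwkmwhwmwkmwmkmmwkm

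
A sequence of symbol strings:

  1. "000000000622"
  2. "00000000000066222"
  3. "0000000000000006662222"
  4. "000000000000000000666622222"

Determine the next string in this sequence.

Each string has the form 0^{3n+3} 6^{n-1} 2^{n}, where the shown terms are n = 2, 3, 4, 5.
At n = 6 the blocks have lengths 21, 5, 6.

00000000000000000000066666222222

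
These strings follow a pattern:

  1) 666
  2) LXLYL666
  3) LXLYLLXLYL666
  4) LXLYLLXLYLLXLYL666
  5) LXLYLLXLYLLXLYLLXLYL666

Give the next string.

LXLYLLXLYLLXLYLLXLYLLXLYL666

Every step adds LXLYL at the front: s(k+1) = LXLYL·s(k).
So the next term is LXLYL·LXLYLLXLYLLXLYLLXLYL666.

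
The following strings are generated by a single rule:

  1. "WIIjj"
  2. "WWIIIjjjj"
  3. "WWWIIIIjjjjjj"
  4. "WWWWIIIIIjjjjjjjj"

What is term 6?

WWWWWWIIIIIIIjjjjjjjjjjjj

Each string has the form W^{n} I^{n+1} j^{2n} (n = 1, 2, …).
For term 6, n = 6, so the run lengths are 6, 7, 12.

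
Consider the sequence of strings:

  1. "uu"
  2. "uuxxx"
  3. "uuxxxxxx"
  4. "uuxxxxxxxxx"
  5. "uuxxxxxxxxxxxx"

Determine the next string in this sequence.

Every step adds xxx to the end: s(k+1) = s(k)·xxx.
One more step from uuxxxxxxxxxxxx gives the answer.

uuxxxxxxxxxxxxxxx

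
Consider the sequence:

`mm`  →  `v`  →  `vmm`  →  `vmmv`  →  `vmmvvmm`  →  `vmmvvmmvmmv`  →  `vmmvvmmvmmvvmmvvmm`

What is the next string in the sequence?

vmmvvmmvmmvvmmvvmmvmmvvmmvmmv

From term 3 onward, concatenate the last term with the second-to-last: v·mm = vmm, vmm·v = vmmv, …
Continuing: vmmvvmmvmmvvmmvvmm · vmmvvmmvmmv gives term 8.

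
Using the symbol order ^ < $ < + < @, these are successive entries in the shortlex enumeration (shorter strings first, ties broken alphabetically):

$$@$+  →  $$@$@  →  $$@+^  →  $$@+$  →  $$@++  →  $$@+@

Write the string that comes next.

Find the rightmost character of $$@+@ below @, bump it to the next letter, and reset everything to its right to ^.

$$@@^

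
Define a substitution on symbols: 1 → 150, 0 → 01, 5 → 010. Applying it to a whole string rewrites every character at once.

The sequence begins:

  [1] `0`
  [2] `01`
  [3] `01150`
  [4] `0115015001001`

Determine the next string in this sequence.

Applying the rule to each of the 13 symbols of 0115015001001 gives the pieces 01 150 150 010 01 150 010 01 01 150 01 01 150, which concatenate to the answer.

011501500100115001001011500101150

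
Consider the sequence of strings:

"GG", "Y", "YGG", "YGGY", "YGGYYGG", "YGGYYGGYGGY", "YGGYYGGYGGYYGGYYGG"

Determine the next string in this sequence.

YGGYYGGYGGYYGGYYGGYGGYYGGYGGY

Each term (from the third on) is the previous term followed by the one before it: term 3 = Y·GG = YGG.
The next term joins YGGYYGGYGGYYGGYYGG and YGGYYGGYGGY.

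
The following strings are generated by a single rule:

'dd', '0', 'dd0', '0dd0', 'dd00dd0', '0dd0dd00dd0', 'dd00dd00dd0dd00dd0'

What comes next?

0dd0dd00dd0dd00dd00dd0dd00dd0

This is a Fibonacci-style word recurrence s(k) = s(k−2)·s(k−1): e.g. dd·0 = dd0.
So term 8 is 0dd0dd00dd0·dd00dd00dd0dd00dd0.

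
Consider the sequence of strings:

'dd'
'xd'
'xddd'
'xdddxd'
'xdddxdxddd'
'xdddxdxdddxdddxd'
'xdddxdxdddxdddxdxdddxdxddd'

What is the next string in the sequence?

xdddxdxdddxdddxdxdddxdxdddxdddxdxdddxdddxd

From term 3 onward, concatenate the last term with the second-to-last: xd·dd = xddd, xddd·xd = xdddxd, …
Continuing: xdddxdxdddxdddxdxdddxdxddd · xdddxdxdddxdddxd gives term 8.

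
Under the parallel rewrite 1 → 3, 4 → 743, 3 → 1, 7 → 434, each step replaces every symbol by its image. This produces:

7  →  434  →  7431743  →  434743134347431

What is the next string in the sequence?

7431743434743131743174343474313

Applying the rule to each of the 15 symbols of 434743134347431 gives the pieces 743 1 743 434 743 1 3 1 743 1 743 434 743 1 3, which concatenate to the answer.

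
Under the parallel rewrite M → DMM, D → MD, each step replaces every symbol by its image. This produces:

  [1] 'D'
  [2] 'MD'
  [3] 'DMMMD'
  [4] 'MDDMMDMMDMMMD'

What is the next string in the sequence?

Applying the rule to each of the 13 symbols of MDDMMDMMDMMMD gives the pieces DMM MD MD DMM DMM MD DMM DMM MD DMM DMM DMM MD, which concatenate to the answer.

DMMMDMDDMMDMMMDDMMDMMMDDMMDMMDMMMD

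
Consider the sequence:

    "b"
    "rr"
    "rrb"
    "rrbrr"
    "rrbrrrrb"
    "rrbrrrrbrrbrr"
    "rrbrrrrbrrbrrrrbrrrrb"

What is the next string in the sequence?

From term 3 onward, concatenate the last term with the second-to-last: rr·b = rrb, rrb·rr = rrbrr, …
Continuing: rrbrrrrbrrbrrrrbrrrrb · rrbrrrrbrrbrr gives term 8.

rrbrrrrbrrbrrrrbrrrrbrrbrrrrbrrbrr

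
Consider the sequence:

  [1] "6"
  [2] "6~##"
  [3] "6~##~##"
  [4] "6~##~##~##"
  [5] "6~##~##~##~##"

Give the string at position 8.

6~##~##~##~##~##~##~##

The strings grow by a fixed suffix ~## each time.
From 6~##~##~##~##, 3 further steps: 6~##~##~##~## → 6~##~##~##~##~## → 6~##~##~##~##~##~## → (answer).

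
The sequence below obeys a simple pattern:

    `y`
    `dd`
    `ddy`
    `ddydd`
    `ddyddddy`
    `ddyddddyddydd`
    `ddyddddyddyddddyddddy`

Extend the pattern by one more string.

This is a Fibonacci-style word recurrence s(k) = s(k−1)·s(k−2): e.g. dd·y = ddy.
So term 8 is ddyddddyddyddddyddddy·ddyddddyddydd.

ddyddddyddyddddyddddyddyddddyddydd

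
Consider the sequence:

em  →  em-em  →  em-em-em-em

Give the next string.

Each string is two copies of the previous one joined by '-'.
Doubling em-em-em-em with '-' between the halves:

em-em-em-em-em-em-em-em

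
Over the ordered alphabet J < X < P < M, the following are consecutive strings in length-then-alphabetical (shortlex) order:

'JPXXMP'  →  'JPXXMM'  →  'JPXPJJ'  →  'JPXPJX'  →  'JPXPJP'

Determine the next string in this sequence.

JPXPJM

Find the rightmost character of JPXPJP below M, bump it to the next letter, and reset everything to its right to J.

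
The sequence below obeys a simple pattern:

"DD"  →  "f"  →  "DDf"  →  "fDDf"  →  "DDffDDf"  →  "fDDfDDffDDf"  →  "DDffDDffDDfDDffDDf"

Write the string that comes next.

This is a Fibonacci-style word recurrence s(k) = s(k−2)·s(k−1): e.g. DD·f = DDf.
The next term joins fDDfDDffDDf and DDffDDffDDfDDffDDf.

fDDfDDffDDfDDffDDffDDfDDffDDf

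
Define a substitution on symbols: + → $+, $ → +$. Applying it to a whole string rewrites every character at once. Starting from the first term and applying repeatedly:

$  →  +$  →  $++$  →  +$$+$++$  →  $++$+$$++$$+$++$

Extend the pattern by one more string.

Rewriting the 16 symbols of $++$+$$++$$+$++$ one by one yields +$ $+ $+ +$ $+ +$ +$ $+ $+ +$ +$ $+ +$ $+ $+ +$; concatenated:

+$$+$++$$++$+$$+$++$+$$++$$+$++$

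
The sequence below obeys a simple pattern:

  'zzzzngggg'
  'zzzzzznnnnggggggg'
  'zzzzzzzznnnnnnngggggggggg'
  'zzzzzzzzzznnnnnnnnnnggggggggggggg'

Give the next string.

Each string has the form z^{2n+2} n^{3n-2} g^{3n+1} (n = 1, 2, …).
For the next term, n = 5, so the run lengths are 12, 13, 16.

zzzzzzzzzzzznnnnnnnnnnnnngggggggggggggggg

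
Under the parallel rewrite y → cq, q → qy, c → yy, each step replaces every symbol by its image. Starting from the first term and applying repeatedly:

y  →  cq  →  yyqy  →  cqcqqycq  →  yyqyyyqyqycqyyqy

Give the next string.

Rewriting the 16 symbols of yyqyyyqyqycqyyqy one by one yields cq cq qy cq cq cq qy cq qy cq yy qy cq cq qy cq; concatenated:

cqcqqycqcqcqqycqqycqyyqycqcqqycq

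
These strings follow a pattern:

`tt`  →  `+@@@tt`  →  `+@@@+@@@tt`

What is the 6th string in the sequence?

+@@@+@@@+@@@+@@@+@@@tt

Every step adds +@@@ at the front: s(k+1) = +@@@·s(k).
From +@@@+@@@tt, 3 further steps: +@@@+@@@tt → +@@@+@@@+@@@tt → +@@@+@@@+@@@+@@@tt → (answer).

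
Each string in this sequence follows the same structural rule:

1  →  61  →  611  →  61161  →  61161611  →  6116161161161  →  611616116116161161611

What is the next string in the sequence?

From term 3 onward, concatenate the last term with the second-to-last: 61·1 = 611, 611·61 = 61161, …
Continuing: 611616116116161161611 · 6116161161161 gives term 8.

6116161161161611616116116161161161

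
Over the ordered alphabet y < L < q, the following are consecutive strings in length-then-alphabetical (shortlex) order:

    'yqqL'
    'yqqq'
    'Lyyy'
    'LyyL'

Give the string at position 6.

Continuing the enumeration 2 steps past LyyL: LyyL → Lyyq → (answer).

LyLy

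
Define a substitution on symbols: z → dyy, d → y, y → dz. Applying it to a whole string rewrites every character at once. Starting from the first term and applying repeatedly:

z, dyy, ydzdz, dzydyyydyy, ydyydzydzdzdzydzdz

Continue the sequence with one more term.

Applying the rule to each of the 18 symbols of ydyydzydzdzdzydzdz gives the pieces dz y dz dz y dyy dz y dyy y dyy y dyy dz y dyy y dyy, which concatenate to the answer.

dzydzdzydyydzydyyydyyydyydzydyyydyy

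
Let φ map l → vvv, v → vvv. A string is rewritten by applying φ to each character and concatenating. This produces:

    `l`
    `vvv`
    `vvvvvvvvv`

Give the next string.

vvvvvvvvvvvvvvvvvvvvvvvvvvv

Apply φ to vvvvvvvvv symbol by symbol: v→vvv, v→vvv, v→vvv, v→vvv, v→vvv, v→vvv, v→vvv, v→vvv, v→vvv; joined: vvv vvv vvv vvv vvv vvv vvv vvv vvv.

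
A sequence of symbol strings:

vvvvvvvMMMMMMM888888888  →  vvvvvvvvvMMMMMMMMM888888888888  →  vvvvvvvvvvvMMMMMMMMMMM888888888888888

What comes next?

vvvvvvvvvvvvvMMMMMMMMMMMMM888888888888888888

Reading off run lengths: v runs 7, 9, 11; M runs 7, 9, 11; 8 runs 9, 12, 15 — each is linear in n, where the shown terms are n = 2, 3, 4.
For the next term, n = 5, so the run lengths are 13, 13, 18.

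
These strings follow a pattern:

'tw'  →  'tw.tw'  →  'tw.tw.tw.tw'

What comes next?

tw.tw.tw.tw.tw.tw.tw.tw

s(k+1) = s(k)·.·s(k) — each term doubles the last with '.' between the halves.
So the next term is two copies of tw.tw.tw.tw with '.' between the halves.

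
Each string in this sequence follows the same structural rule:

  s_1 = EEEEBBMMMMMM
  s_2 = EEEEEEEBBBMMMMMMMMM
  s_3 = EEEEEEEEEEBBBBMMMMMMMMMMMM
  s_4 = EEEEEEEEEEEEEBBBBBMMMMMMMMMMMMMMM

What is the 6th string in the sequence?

Each string has the form E^{3n-2} B^{n} M^{3n}, where the shown terms are n = 2, 3, 4, 5.
For term 6, n = 7, so the run lengths are 19, 7, 21.

EEEEEEEEEEEEEEEEEEEBBBBBBBMMMMMMMMMMMMMMMMMMMMM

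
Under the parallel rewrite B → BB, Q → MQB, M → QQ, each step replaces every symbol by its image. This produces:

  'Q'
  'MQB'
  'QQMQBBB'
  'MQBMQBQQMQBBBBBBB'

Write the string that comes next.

Rewriting the 17 symbols of MQBMQBQQMQBBBBBBB one by one yields QQ MQB BB QQ MQB BB MQB MQB QQ MQB BB BB BB BB BB BB BB; concatenated:

QQMQBBBQQMQBBBMQBMQBQQMQBBBBBBBBBBBBBBB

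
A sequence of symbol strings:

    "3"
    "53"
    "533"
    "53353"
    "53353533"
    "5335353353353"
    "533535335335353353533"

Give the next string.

5335353353353533535335335353353353

Each term (from the third on) is the previous term followed by the one before it: term 3 = 53·3 = 533.
So term 8 is 533535335335353353533·5335353353353.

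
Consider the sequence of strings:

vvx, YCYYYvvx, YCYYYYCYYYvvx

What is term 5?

YCYYYYCYYYYCYYYYCYYYvvx

Every step adds YCYYY at the front: s(k+1) = YCYYY·s(k).
From YCYYYYCYYYvvx, 2 further steps: YCYYYYCYYYvvx → YCYYYYCYYYYCYYYvvx → (answer).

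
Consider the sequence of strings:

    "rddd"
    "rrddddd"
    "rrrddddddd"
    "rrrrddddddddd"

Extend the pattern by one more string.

Reading off run lengths: r runs 1, 2, 3, 4; d runs 3, 5, 7, 9 — each is linear in n (n = 1, 2, …).
Setting n = 5 gives 5, 11 characters in each block.

rrrrrddddddddddd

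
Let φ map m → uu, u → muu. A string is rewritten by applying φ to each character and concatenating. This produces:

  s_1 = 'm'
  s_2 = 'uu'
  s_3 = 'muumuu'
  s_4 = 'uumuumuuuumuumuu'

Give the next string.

Rewriting the 16 symbols of uumuumuuuumuumuu one by one yields muu muu uu muu muu uu muu muu muu muu uu muu muu uu muu muu; concatenated:

muumuuuumuumuuuumuumuumuumuuuumuumuuuumuumuu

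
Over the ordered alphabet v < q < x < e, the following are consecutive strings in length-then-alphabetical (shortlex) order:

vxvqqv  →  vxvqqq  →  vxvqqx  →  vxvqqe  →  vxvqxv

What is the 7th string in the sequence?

Continuing the enumeration 2 steps past vxvqxv: vxvqxv → vxvqxq → (answer).

vxvqxx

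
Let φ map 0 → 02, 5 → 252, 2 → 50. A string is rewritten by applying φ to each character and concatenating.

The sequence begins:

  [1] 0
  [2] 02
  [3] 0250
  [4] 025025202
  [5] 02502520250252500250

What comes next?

Rewriting the 20 symbols of 02502520250252500250 one by one yields 02 50 252 02 50 252 50 02 50 252 02 50 252 50 252 02 02 50 252 02; concatenated:

0250252025025250025025202502525025202025025202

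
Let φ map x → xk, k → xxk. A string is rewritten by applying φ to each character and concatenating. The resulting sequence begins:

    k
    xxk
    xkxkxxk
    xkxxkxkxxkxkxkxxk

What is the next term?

xkxxkxkxkxxkxkxxkxkxkxxkxkxxkxkxxkxkxkxxk

φ(xkxxkxkxxkxkxkxxk) expands symbol-by-symbol to xk xxk xk xk xxk xk xxk xk xk xxk xk xxk xk xxk xk xk xxk; joining the 17 pieces gives the next term.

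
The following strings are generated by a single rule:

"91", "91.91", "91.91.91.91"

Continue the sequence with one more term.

91.91.91.91.91.91.91.91

Every step duplicates the string with '.' between the halves.
One more doubling of 91.91.91.91 gives the answer.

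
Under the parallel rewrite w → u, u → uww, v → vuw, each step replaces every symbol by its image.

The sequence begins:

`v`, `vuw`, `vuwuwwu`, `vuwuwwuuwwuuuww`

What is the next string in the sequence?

vuwuwwuuwwuuuwwuwwuuuwwuwwuwwuu

φ(vuwuwwuuwwuuuww) expands symbol-by-symbol to vuw uww u uww u u uww uww u u uww uww uww u u; joining the 15 pieces gives the next term.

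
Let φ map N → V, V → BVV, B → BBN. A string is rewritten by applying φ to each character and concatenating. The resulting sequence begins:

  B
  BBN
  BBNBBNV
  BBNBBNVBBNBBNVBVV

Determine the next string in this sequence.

BBNBBNVBBNBBNVBVVBBNBBNVBBNBBNVBVVBBNBVVBVV

Applying the rule to each of the 17 symbols of BBNBBNVBBNBBNVBVV gives the pieces BBN BBN V BBN BBN V BVV BBN BBN V BBN BBN V BVV BBN BVV BVV, which concatenate to the answer.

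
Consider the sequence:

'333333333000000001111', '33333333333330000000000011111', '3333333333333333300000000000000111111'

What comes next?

333333333333333333333000000000000000001111111

Each string has the form 3^{4n+1} 0^{3n+2} 1^{n+2}, where the shown terms are n = 2, 3, 4.
For the next term, n = 5, so the run lengths are 21, 17, 7.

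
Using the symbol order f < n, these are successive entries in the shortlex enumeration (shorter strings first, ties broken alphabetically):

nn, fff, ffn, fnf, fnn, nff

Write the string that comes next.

Treat nff as a base-2 numeral over the given alphabet and add one, carrying through any trailing n's.

nfn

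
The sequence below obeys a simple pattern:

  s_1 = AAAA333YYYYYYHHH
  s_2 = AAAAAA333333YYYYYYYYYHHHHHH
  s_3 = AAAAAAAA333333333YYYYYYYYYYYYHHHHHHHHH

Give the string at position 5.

Each string has the form A^{2n+2} 3^{3n} Y^{3n+3} H^{3n} (n = 1, 2, …).
For term 5, n = 5, so the run lengths are 12, 15, 18, 15.

AAAAAAAAAAAA333333333333333YYYYYYYYYYYYYYYYYYHHHHHHHHHHHHHHH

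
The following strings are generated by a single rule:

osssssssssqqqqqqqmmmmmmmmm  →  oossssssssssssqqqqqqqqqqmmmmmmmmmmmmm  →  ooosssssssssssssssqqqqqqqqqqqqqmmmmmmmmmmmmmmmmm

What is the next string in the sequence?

Term n consists of n-1 o's, followed by 3n+3 s's, followed by 3n+1 q's, followed by 4n+1 m's, where the shown terms are n = 2, 3, 4.
For the next term, n = 5, so the run lengths are 4, 18, 16, 21.

oooossssssssssssssssssqqqqqqqqqqqqqqqqmmmmmmmmmmmmmmmmmmmmm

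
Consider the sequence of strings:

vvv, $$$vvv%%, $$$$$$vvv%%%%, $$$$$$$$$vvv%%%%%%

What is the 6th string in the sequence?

$$$$$$$$$$$$$$$vvv%%%%%%%%%%

s(k+1) = $$$·s(k)·%%, so each term gains $$$ as a prefix and %% as a suffix.
From $$$$$$$$$vvv%%%%%%, 2 further steps: $$$$$$$$$vvv%%%%%% → $$$$$$$$$$$$vvv%%%%%%%% → (answer).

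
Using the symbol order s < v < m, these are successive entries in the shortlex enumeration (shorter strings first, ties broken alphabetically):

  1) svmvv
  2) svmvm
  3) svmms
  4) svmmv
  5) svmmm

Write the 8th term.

smssm

Advancing 3 positions from svmmm through svmmm → smsss → smssv reaches term 8.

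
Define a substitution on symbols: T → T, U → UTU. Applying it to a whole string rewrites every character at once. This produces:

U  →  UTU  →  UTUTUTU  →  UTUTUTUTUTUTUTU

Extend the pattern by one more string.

Rewriting the 15 symbols of UTUTUTUTUTUTUTU one by one yields UTU T UTU T UTU T UTU T UTU T UTU T UTU T UTU; concatenated:

UTUTUTUTUTUTUTUTUTUTUTUTUTUTUTU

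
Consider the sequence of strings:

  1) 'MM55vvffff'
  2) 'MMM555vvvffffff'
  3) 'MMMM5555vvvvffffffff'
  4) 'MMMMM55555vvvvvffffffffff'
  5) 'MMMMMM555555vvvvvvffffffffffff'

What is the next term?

MMMMMMM5555555vvvvvvvffffffffffffff

The n-th term is n M's then n 5's then n v's then 2n f's, where the shown terms are n = 2, 3, 4, 5, 6.
At n = 7 the blocks have lengths 7, 7, 7, 14.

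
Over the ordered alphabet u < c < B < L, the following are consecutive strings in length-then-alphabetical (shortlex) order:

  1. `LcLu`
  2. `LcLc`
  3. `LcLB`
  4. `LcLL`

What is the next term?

LBuu

Treat LcLL as a base-4 numeral over the given alphabet and add one, carrying through any trailing L's.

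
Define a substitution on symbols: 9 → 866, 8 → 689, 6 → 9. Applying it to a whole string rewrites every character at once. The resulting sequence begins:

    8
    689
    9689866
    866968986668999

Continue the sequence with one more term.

Applying the rule to each of the 15 symbols of 866968986668999 gives the pieces 689 9 9 866 9 689 866 689 9 9 9 689 866 866 866, which concatenate to the answer.

689998669689866689999689866866866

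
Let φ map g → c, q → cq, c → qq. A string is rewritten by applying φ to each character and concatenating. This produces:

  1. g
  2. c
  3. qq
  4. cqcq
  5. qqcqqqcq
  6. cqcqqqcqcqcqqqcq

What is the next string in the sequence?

φ(cqcqqqcqcqcqqqcq) expands symbol-by-symbol to qq cq qq cq cq cq qq cq qq cq qq cq cq cq qq cq; joining the 16 pieces gives the next term.

qqcqqqcqcqcqqqcqqqcqqqcqcqcqqqcq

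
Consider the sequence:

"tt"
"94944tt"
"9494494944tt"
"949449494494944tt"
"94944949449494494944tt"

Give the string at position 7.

The strings grow by a fixed prefix 94944 each time.
From 94944949449494494944tt, 2 further steps: 94944949449494494944tt → 9494494944949449494494944tt → (answer).

949449494494944949449494494944tt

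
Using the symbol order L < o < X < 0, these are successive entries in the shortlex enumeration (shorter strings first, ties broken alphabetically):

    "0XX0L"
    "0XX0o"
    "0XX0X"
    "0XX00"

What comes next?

0X0LL

Find the rightmost character of 0XX00 below 0, bump it to the next letter, and reset everything to its right to L.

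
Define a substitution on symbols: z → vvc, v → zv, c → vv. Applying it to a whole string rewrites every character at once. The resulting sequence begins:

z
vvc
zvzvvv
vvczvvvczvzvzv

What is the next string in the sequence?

Rewriting the 14 symbols of vvczvvvczvzvzv one by one yields zv zv vv vvc zv zv zv vv vvc zv vvc zv vvc zv; concatenated:

zvzvvvvvczvzvzvvvvvczvvvczvvvczv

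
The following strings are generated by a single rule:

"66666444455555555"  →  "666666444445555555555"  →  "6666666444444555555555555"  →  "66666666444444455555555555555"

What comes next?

666666666444444445555555555555555

Reading off run lengths: 6 runs 5, 6, 7, 8; 4 runs 4, 5, 6, 7; 5 runs 8, 10, 12, 14 — each is linear in n, where the shown terms are n = 3, 4, 5, 6.
For the next term, n = 7, so the run lengths are 9, 8, 16.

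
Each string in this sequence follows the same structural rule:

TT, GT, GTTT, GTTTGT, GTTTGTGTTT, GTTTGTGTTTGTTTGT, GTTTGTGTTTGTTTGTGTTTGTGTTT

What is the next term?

GTTTGTGTTTGTTTGTGTTTGTGTTTGTTTGTGTTTGTTTGT

This is a Fibonacci-style word recurrence s(k) = s(k−1)·s(k−2): e.g. GT·TT = GTTT.
So term 8 is GTTTGTGTTTGTTTGTGTTTGTGTTT·GTTTGTGTTTGTTTGT.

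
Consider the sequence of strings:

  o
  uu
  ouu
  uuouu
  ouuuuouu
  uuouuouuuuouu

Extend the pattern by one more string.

ouuuuouuuuouuouuuuouu

Each term (from the third on) is the two preceding terms concatenated in order: term 3 = o·uu = ouu.
The next term joins ouuuuouu and uuouuouuuuouu.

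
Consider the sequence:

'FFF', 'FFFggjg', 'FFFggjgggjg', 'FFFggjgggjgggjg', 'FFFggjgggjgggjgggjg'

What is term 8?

Each term is the previous one with ggjg appended.
From FFFggjgggjgggjgggjg, 3 further steps: FFFggjgggjgggjgggjg → FFFggjgggjgggjgggjgggjg → FFFggjgggjgggjgggjgggjgggjg → (answer).

FFFggjgggjgggjgggjgggjgggjgggjg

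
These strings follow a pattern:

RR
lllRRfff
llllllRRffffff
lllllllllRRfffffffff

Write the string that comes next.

s(k+1) = lll·s(k)·fff, so each term gains lll as a prefix and fff as a suffix.
Applying this once more to lllllllllRRfffffffff:

llllllllllllRRffffffffffff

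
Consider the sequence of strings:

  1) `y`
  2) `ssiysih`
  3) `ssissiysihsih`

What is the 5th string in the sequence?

ssissississiysihsihsihsih

s(k+1) = ssi·s(k)·sih, so each term gains ssi as a prefix and sih as a suffix.
From ssissiysihsih, 2 further steps: ssissiysihsih → ssississiysihsihsih → (answer).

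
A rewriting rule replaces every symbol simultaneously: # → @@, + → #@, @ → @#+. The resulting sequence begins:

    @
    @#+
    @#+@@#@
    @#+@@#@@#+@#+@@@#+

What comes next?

Replace each of the 18 characters of @#+@@#@@#+@#+@@@#+ in place — @#+ @@ #@ @#+ @#+ @@ @#+ @#+ @@ #@ @#+ @@ #@ @#+ @#+ @#+ @@ #@ — and concatenate.

@#+@@#@@#+@#+@@@#+@#+@@#@@#+@@#@@#+@#+@#+@@#@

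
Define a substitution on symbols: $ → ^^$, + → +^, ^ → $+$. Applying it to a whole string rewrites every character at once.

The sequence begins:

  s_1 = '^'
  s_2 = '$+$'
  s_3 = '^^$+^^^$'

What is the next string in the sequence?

Rewriting each symbol of ^^$+^^^$: ^→$+$, ^→$+$, $→^^$, +→+^, ^→$+$, ^→$+$, ^→$+$, $→^^$, which concatenates to $+$ $+$ ^^$ +^ $+$ $+$ $+$ ^^$.

$+$$+$^^$+^$+$$+$$+$^^$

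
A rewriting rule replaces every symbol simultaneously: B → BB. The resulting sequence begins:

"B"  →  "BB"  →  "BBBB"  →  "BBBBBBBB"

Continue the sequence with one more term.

BBBBBBBBBBBBBBBB

Apply φ to BBBBBBBB symbol by symbol: B→BB, B→BB, B→BB, B→BB, B→BB, B→BB, B→BB, B→BB; joined: BB BB BB BB BB BB BB BB.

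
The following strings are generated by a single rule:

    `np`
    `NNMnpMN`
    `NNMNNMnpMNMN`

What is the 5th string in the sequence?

NNMNNMNNMNNMnpMNMNMNMN

s(k+1) = NNM·s(k)·MN, so each term gains NNM as a prefix and MN as a suffix.
From NNMNNMnpMNMN, 2 further steps: NNMNNMnpMNMN → NNMNNMNNMnpMNMNMN → (answer).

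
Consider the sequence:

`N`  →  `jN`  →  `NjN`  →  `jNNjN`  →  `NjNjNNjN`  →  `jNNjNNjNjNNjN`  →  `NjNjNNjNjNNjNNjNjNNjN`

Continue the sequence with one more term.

jNNjNNjNjNNjNNjNjNNjNjNNjNNjNjNNjN

This is a Fibonacci-style word recurrence s(k) = s(k−2)·s(k−1): e.g. N·jN = NjN.
Continuing: jNNjNNjNjNNjN · NjNjNNjNjNNjNNjNjNNjN gives term 8.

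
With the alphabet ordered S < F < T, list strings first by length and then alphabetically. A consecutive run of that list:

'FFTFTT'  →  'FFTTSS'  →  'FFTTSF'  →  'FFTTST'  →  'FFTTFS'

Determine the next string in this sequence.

FFTTFF

Treat FFTTFS as a base-3 numeral over the given alphabet and add one, carrying through any trailing T's.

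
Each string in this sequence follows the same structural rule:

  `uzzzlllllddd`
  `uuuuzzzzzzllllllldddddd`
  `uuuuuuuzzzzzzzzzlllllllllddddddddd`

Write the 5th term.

Each string has the form u^{3n-2} z^{3n} l^{2n+3} d^{3n} (n = 1, 2, …).
Setting n = 5 gives 13, 15, 13, 15 characters in each block.

uuuuuuuuuuuuuzzzzzzzzzzzzzzzlllllllllllllddddddddddddddd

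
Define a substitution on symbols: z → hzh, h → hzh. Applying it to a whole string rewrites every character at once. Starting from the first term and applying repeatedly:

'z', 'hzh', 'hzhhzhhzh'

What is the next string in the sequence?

Apply φ to hzhhzhhzh symbol by symbol: h→hzh, z→hzh, h→hzh, h→hzh, z→hzh, h→hzh, h→hzh, z→hzh, h→hzh; joined: hzh hzh hzh hzh hzh hzh hzh hzh hzh.

hzhhzhhzhhzhhzhhzhhzhhzhhzh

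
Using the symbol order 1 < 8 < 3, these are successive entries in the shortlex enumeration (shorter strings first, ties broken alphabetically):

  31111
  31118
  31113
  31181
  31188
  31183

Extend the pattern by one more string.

Treat 31183 as a base-3 numeral over the given alphabet and add one, carrying through any trailing 3's.

31131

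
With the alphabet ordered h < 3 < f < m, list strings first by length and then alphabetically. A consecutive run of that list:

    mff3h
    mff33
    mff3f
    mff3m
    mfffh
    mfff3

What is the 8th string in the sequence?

mfffm

Advancing 2 positions from mfff3 through mfff3 → mffff reaches term 8.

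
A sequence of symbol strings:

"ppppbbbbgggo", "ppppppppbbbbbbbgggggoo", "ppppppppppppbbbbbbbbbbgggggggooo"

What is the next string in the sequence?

ppppppppppppppppbbbbbbbbbbbbbgggggggggoooo

Term n consists of 4n p's, followed by 3n+1 b's, followed by 2n+1 g's, followed by n o's (n = 1, 2, …).
For the next term, n = 4, so the run lengths are 16, 13, 9, 4.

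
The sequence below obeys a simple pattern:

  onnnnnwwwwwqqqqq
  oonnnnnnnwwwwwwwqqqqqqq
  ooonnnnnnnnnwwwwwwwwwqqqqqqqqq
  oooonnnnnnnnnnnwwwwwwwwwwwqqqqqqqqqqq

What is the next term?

ooooonnnnnnnnnnnnnwwwwwwwwwwwwwqqqqqqqqqqqqq

Each string has the form o^{n-1} n^{2n+1} w^{2n+1} q^{2n+1}, where the shown terms are n = 2, 3, 4, 5.
At n = 6 the blocks have lengths 5, 13, 13, 13.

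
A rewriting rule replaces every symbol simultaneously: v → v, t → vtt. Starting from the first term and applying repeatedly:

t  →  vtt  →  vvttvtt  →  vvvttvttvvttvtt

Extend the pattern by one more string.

Applying the rule to each of the 15 symbols of vvvttvttvvttvtt gives the pieces v v v vtt vtt v vtt vtt v v vtt vtt v vtt vtt, which concatenate to the answer.

vvvvttvttvvttvttvvvttvttvvttvtt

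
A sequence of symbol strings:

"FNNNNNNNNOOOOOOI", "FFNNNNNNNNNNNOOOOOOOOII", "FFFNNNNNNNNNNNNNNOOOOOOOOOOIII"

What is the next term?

Reading off run lengths: F runs 1, 2, 3; N runs 8, 11, 14; O runs 6, 8, 10; I runs 1, 2, 3 — each is linear in n, where the shown terms are n = 2, 3, 4.
At n = 5 the blocks have lengths 4, 17, 12, 4.

FFFFNNNNNNNNNNNNNNNNNOOOOOOOOOOOOIIII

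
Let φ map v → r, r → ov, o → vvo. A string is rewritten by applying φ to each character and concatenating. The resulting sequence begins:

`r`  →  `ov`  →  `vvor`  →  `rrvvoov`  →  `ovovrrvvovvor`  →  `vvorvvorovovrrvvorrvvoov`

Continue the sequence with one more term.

Applying the rule to each of the 24 symbols of vvorvvorovovrrvvorrvvoov gives the pieces r r vvo ov r r vvo ov vvo r vvo r ov ov r r vvo ov ov r r vvo vvo r, which concatenate to the answer.

rrvvoovrrvvoovvvorvvorovovrrvvoovovrrvvovvor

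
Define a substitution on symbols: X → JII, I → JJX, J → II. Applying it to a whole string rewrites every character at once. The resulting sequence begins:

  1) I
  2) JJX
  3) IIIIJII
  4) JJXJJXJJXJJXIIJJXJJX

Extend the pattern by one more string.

Applying the rule to each of the 20 symbols of JJXJJXJJXJJXIIJJXJJX gives the pieces II II JII II II JII II II JII II II JII JJX JJX II II JII II II JII, which concatenate to the answer.

IIIIJIIIIIIJIIIIIIJIIIIIIJIIJJXJJXIIIIJIIIIIIJII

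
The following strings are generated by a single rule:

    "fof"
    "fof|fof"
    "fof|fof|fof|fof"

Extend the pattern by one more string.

Every step duplicates the string with '|' between the halves.
One more doubling of fof|fof|fof|fof gives the answer.

fof|fof|fof|fof|fof|fof|fof|fof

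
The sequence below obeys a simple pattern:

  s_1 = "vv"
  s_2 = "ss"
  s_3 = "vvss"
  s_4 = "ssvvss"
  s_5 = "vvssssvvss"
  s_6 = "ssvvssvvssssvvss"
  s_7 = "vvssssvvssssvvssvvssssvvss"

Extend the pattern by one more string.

This is a Fibonacci-style word recurrence s(k) = s(k−2)·s(k−1): e.g. vv·ss = vvss.
The next term joins ssvvssvvssssvvss and vvssssvvssssvvssvvssssvvss.

ssvvssvvssssvvssvvssssvvssssvvssvvssssvvss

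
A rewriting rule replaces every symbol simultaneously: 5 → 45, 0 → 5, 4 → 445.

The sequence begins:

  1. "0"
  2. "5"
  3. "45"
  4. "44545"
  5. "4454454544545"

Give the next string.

Replace each of the 13 characters of 4454454544545 in place — 445 445 45 445 445 45 445 45 445 445 45 445 45 — and concatenate.

4454454544544545445454454454544545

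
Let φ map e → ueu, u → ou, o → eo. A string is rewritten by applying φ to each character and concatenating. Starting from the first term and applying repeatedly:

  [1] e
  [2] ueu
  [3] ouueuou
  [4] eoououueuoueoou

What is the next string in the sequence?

Applying the rule to each of the 15 symbols of eoououueuoueoou gives the pieces ueu eo eo ou eo ou ou ueu ou eo ou ueu eo eo ou, which concatenate to the answer.

ueueoeooueoououueuoueoouueueoeoou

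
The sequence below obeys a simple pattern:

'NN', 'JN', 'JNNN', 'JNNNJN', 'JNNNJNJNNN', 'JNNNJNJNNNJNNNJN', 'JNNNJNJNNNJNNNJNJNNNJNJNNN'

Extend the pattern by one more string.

Each term (from the third on) is the previous term followed by the one before it: term 3 = JN·NN = JNNN.
The next term joins JNNNJNJNNNJNNNJNJNNNJNJNNN and JNNNJNJNNNJNNNJN.

JNNNJNJNNNJNNNJNJNNNJNJNNNJNNNJNJNNNJNNNJN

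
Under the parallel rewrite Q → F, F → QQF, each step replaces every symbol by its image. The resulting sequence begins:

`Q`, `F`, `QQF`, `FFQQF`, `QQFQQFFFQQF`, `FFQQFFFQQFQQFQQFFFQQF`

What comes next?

Rewriting the 21 symbols of FFQQFFFQQFQQFQQFFFQQF one by one yields QQF QQF F F QQF QQF QQF F F QQF F F QQF F F QQF QQF QQF F F QQF; concatenated:

QQFQQFFFQQFQQFQQFFFQQFFFQQFFFQQFQQFQQFFFQQF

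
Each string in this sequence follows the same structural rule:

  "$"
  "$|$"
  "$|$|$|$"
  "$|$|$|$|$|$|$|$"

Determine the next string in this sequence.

$|$|$|$|$|$|$|$|$|$|$|$|$|$|$|$

Every step duplicates the string with '|' between the halves.
So the next term is two copies of $|$|$|$|$|$|$|$ with '|' between the halves.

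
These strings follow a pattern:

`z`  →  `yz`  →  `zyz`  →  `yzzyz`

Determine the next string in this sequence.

zyzyzzyz

From term 3 onward, concatenate the second-to-last term with the last: z·yz = zyz, yz·zyz = yzzyz, …
Continuing: zyz · yzzyz gives term 5.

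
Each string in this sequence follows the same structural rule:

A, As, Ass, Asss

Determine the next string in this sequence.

Assss

Every step adds s to the end: s(k+1) = s(k)·s.
One more step from Asss gives the answer.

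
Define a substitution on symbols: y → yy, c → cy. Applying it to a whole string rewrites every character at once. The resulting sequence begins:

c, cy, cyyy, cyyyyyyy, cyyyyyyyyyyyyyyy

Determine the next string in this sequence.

cyyyyyyyyyyyyyyyyyyyyyyyyyyyyyyy

Replace each of the 16 characters of cyyyyyyyyyyyyyyy in place — cy yy yy yy yy yy yy yy yy yy yy yy yy yy yy yy — and concatenate.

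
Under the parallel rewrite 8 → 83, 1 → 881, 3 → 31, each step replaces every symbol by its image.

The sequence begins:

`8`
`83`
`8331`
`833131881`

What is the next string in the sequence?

Expanding 833131881: 8→83, 3→31, 3→31, 1→881, 3→31, 1→881, 8→83, 8→83, 1→881. Concatenated: 83 31 31 881 31 881 83 83 881.

833131881318818383881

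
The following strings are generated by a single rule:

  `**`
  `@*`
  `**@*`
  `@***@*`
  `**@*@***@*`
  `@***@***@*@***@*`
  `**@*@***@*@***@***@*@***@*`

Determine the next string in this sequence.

@***@***@*@***@***@*@***@*@***@***@*@***@*

From term 3 onward, concatenate the second-to-last term with the last: **·@* = **@*, @*·**@* = @***@*, …
The next term joins @***@***@*@***@* and **@*@***@*@***@***@*@***@*.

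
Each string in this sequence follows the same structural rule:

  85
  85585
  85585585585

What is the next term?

Every step duplicates the string with '5' between the halves.
Doubling 85585585585 with '5' between the halves:

85585585585585585585585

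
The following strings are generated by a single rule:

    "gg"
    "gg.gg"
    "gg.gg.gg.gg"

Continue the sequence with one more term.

s(k+1) = s(k)·.·s(k) — each term doubles the last with '.' between the halves.
One more doubling of gg.gg.gg.gg gives the answer.

gg.gg.gg.gg.gg.gg.gg.gg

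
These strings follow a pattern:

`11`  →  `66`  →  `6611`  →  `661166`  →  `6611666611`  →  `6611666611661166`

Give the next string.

From term 3 onward, concatenate the last term with the second-to-last: 66·11 = 6611, 6611·66 = 661166, …
The next term joins 6611666611661166 and 6611666611.

66116666116611666611666611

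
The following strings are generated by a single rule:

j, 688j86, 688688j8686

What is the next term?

s(k+1) = 688·s(k)·86, so each term gains 688 as a prefix and 86 as a suffix.
So the next term is 688·688688j8686·86.

688688688j868686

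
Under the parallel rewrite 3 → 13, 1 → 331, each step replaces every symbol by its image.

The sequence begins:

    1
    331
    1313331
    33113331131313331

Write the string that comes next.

13133313311313133313311333113331131313331

φ(33113331131313331) expands symbol-by-symbol to 13 13 331 331 13 13 13 331 331 13 331 13 331 13 13 13 331; joining the 17 pieces gives the next term.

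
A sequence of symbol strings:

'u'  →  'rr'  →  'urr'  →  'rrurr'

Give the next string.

urrrrurr

Each term (from the third on) is the two preceding terms concatenated in order: term 3 = u·rr = urr.
The next term joins urr and rrurr.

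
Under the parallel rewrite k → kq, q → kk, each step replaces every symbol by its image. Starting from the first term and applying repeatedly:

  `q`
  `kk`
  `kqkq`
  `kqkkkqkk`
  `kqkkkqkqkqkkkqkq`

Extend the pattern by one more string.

Rewriting the 16 symbols of kqkkkqkqkqkkkqkq one by one yields kq kk kq kq kq kk kq kk kq kk kq kq kq kk kq kk; concatenated:

kqkkkqkqkqkkkqkkkqkkkqkqkqkkkqkk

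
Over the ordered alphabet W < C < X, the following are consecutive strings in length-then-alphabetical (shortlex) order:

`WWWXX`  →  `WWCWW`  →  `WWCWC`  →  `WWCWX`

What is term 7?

Continuing the enumeration 3 steps past WWCWX: WWCWX → WWCCW → WWCCC → (answer).

WWCCX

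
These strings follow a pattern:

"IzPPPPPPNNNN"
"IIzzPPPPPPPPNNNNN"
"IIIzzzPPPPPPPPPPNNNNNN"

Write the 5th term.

Reading off run lengths: I runs 1, 2, 3; z runs 1, 2, 3; P runs 6, 8, 10; N runs 4, 5, 6 — each is linear in n, where the shown terms are n = 2, 3, 4.
Setting n = 6 gives 5, 5, 14, 8 characters in each block.

IIIIIzzzzzPPPPPPPPPPPPPPNNNNNNNN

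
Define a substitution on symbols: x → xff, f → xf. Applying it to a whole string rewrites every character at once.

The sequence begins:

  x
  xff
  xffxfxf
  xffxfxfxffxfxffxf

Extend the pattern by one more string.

xffxfxfxffxfxffxfxffxfxfxffxfxffxfxfxffxf

φ(xffxfxfxffxfxffxf) expands symbol-by-symbol to xff xf xf xff xf xff xf xff xf xf xff xf xff xf xf xff xf; joining the 17 pieces gives the next term.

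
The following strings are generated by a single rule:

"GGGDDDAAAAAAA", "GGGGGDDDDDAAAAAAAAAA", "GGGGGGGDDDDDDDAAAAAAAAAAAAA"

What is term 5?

The n-th term is 2n-1 G's then 2n-1 D's then 3n+1 A's, where the shown terms are n = 2, 3, 4.
Setting n = 6 gives 11, 11, 19 characters in each block.

GGGGGGGGGGGDDDDDDDDDDDAAAAAAAAAAAAAAAAAAA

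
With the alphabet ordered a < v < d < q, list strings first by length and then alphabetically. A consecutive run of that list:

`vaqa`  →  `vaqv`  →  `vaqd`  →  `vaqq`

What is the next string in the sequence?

Treat vaqq as a base-4 numeral over the given alphabet and add one, carrying through any trailing q's.

vvaa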